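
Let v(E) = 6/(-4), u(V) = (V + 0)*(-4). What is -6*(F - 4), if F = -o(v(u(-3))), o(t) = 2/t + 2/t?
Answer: 8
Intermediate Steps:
u(V) = -4*V (u(V) = V*(-4) = -4*V)
v(E) = -3/2 (v(E) = 6*(-¼) = -3/2)
o(t) = 4/t
F = 8/3 (F = -4/(-3/2) = -4*(-2)/3 = -1*(-8/3) = 8/3 ≈ 2.6667)
-6*(F - 4) = -6*(8/3 - 4) = -6*(-4/3) = 8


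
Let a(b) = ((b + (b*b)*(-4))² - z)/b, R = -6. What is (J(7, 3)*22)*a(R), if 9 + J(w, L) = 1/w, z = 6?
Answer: 5113636/7 ≈ 7.3052e+5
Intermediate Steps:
J(w, L) = -9 + 1/w
a(b) = (-6 + (b - 4*b²)²)/b (a(b) = ((b + (b*b)*(-4))² - 1*6)/b = ((b + b²*(-4))² - 6)/b = ((b - 4*b²)² - 6)/b = (-6 + (b - 4*b²)²)/b)
(J(7, 3)*22)*a(R) = ((-9 + 1/7)*22)*(-6/(-6) - 6*(-1 + 4*(-6))²) = ((-9 + ⅐)*22)*(-6*(-⅙) - 6*(-1 - 24)²) = (-62/7*22)*(1 - 6*(-25)²) = -1364*(1 - 6*625)/7 = -1364*(1 - 3750)/7 = -1364/7*(-3749) = 5113636/7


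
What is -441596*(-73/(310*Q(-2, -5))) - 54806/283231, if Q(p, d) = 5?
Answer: 4565146724024/219504025 ≈ 20798.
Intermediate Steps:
-441596*(-73/(310*Q(-2, -5))) - 54806/283231 = -441596/((5*(-62/73))*5) - 54806/283231 = -441596/((-310/73*5)) - 54806/283231 = -441596/(-1550/73) - 54806/283231 = -441596*(-73/1550) - 54806/283231 = 16118254/775 - 54806/283231 = 4565146724024/219504025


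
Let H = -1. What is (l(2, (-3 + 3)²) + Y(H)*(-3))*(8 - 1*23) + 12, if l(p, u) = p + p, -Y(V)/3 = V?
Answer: 87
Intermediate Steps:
Y(V) = -3*V
l(p, u) = 2*p
(l(2, (-3 + 3)²) + Y(H)*(-3))*(8 - 1*23) + 12 = (2*2 - 3*(-1)*(-3))*(8 - 1*23) + 12 = (4 + 3*(-3))*(8 - 23) + 12 = (4 - 9)*(-15) + 12 = -5*(-15) + 12 = 75 + 12 = 87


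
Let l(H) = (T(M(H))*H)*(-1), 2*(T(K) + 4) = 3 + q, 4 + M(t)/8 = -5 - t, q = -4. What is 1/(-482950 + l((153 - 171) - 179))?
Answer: -2/967673 ≈ -2.0668e-6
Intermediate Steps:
M(t) = -72 - 8*t (M(t) = -32 + 8*(-5 - t) = -32 + (-40 - 8*t) = -72 - 8*t)
T(K) = -9/2 (T(K) = -4 + (3 - 4)/2 = -4 + (1/2)*(-1) = -4 - 1/2 = -9/2)
l(H) = 9*H/2 (l(H) = -9*H/2*(-1) = 9*H/2)
1/(-482950 + l((153 - 171) - 179)) = 1/(-482950 + 9*((153 - 171) - 179)/2) = 1/(-482950 + 9*(-18 - 179)/2) = 1/(-482950 + (9/2)*(-197)) = 1/(-482950 - 1773/2) = 1/(-967673/2) = -2/967673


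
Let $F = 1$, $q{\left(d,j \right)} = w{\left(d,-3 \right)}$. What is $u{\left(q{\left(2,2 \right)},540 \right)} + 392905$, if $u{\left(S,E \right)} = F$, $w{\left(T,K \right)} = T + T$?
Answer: $392906$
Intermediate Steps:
$w{\left(T,K \right)} = 2 T$
$q{\left(d,j \right)} = 2 d$
$u{\left(S,E \right)} = 1$
$u{\left(q{\left(2,2 \right)},540 \right)} + 392905 = 1 + 392905 = 392906$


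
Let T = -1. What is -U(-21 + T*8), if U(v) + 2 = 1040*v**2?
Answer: -874638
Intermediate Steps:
U(v) = -2 + 1040*v**2
-U(-21 + T*8) = -(-2 + 1040*(-21 - 1*8)**2) = -(-2 + 1040*(-21 - 8)**2) = -(-2 + 1040*(-29)**2) = -(-2 + 1040*841) = -(-2 + 874640) = -1*874638 = -874638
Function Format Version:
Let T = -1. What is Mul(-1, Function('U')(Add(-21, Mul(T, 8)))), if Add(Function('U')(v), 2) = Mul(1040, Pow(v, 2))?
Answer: -874638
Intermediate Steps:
Function('U')(v) = Add(-2, Mul(1040, Pow(v, 2)))
Mul(-1, Function('U')(Add(-21, Mul(T, 8)))) = Mul(-1, Add(-2, Mul(1040, Pow(Add(-21, Mul(-1, 8)), 2)))) = Mul(-1, Add(-2, Mul(1040, Pow(Add(-21, -8), 2)))) = Mul(-1, Add(-2, Mul(1040, Pow(-29, 2)))) = Mul(-1, Add(-2, Mul(1040, 841))) = Mul(-1, Add(-2, 874640)) = Mul(-1, 874638) = -874638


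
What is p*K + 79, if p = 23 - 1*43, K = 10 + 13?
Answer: -381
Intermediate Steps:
K = 23
p = -20 (p = 23 - 43 = -20)
p*K + 79 = -20*23 + 79 = -460 + 79 = -381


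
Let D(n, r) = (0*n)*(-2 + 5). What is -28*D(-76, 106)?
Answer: 0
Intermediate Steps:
D(n, r) = 0 (D(n, r) = 0*3 = 0)
-28*D(-76, 106) = -28*0 = 0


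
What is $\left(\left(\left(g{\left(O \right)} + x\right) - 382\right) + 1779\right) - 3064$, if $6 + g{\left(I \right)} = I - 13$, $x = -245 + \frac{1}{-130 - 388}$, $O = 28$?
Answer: $- \frac{985755}{518} \approx -1903.0$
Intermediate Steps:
$x = - \frac{126911}{518}$ ($x = -245 + \frac{1}{-518} = -245 - \frac{1}{518} = - \frac{126911}{518} \approx -245.0$)
$g{\left(I \right)} = -19 + I$ ($g{\left(I \right)} = -6 + \left(I - 13\right) = -6 + \left(-13 + I\right) = -19 + I$)
$\left(\left(\left(g{\left(O \right)} + x\right) - 382\right) + 1779\right) - 3064 = \left(\left(\left(\left(-19 + 28\right) - \frac{126911}{518}\right) - 382\right) + 1779\right) - 3064 = \left(\left(\left(9 - \frac{126911}{518}\right) - 382\right) + 1779\right) - 3064 = \left(\left(- \frac{122249}{518} - 382\right) + 1779\right) - 3064 = \left(- \frac{320125}{518} + 1779\right) - 3064 = \frac{601397}{518} - 3064 = - \frac{985755}{518}$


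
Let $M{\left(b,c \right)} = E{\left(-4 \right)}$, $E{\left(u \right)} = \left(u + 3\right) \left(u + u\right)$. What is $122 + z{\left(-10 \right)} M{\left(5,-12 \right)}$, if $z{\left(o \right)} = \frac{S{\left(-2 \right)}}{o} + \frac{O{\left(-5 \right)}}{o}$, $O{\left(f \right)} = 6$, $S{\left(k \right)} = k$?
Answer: $\frac{594}{5} \approx 118.8$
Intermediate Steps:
$E{\left(u \right)} = 2 u \left(3 + u\right)$ ($E{\left(u \right)} = \left(3 + u\right) 2 u = 2 u \left(3 + u\right)$)
$M{\left(b,c \right)} = 8$ ($M{\left(b,c \right)} = 2 \left(-4\right) \left(3 - 4\right) = 2 \left(-4\right) \left(-1\right) = 8$)
$z{\left(o \right)} = \frac{4}{o}$ ($z{\left(o \right)} = - \frac{2}{o} + \frac{6}{o} = \frac{4}{o}$)
$122 + z{\left(-10 \right)} M{\left(5,-12 \right)} = 122 + \frac{4}{-10} \cdot 8 = 122 + 4 \left(- \frac{1}{10}\right) 8 = 122 - \frac{16}{5} = \frac{594}{5}$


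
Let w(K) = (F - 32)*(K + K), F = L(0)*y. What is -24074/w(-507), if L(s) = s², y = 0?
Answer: -12037/16224 ≈ -0.74193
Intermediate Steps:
F = 0 (F = 0²*0 = 0*0 = 0)
w(K) = -64*K (w(K) = (0 - 32)*(K + K) = -64*K)
-24074/w(-507) = -24074/((-64*(-507))) = -24074/32448 = -24074*1/32448 = -12037/16224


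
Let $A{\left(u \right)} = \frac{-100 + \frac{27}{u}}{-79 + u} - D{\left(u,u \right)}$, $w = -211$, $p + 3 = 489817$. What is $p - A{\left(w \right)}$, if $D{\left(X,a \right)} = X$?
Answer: $\frac{29958786443}{61190} \approx 4.896 \cdot 10^{5}$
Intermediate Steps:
$p = 489814$ ($p = -3 + 489817 = 489814$)
$A{\left(u \right)} = - u + \frac{-100 + \frac{27}{u}}{-79 + u}$ ($A{\left(u \right)} = \frac{-100 + \frac{27}{u}}{-79 + u} - u = - u + \frac{-100 + \frac{27}{u}}{-79 + u}$)
$p - A{\left(w \right)} = 489814 - \frac{27 - \left(-211\right)^{3} - -21100 + 79 \left(-211\right)^{2}}{\left(-211\right) \left(-79 - 211\right)} = 489814 - - \frac{27 - -9393931 + 21100 + 79 \cdot 44521}{211 \left(-290\right)} = 489814 - \left(- \frac{1}{211}\right) \left(- \frac{1}{290}\right) \left(27 + 9393931 + 21100 + 3517159\right) = 489814 - \left(- \frac{1}{211}\right) \left(- \frac{1}{290}\right) 12932217 = 489814 - \frac{12932217}{61190} = \frac{29958786443}{61190}$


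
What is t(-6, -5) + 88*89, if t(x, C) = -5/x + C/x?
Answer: 23501/3 ≈ 7833.7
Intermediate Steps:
t(-6, -5) + 88*89 = (-5 - 5)/(-6) + 88*89 = -⅙*(-10) + 7832 = 5/3 + 7832 = 23501/3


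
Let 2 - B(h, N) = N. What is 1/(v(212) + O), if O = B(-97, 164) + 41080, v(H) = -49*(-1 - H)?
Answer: 1/51355 ≈ 1.9472e-5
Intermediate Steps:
v(H) = 49 + 49*H
B(h, N) = 2 - N
O = 40918 (O = (2 - 1*164) + 41080 = (2 - 164) + 41080 = -162 + 41080 = 40918)
1/(v(212) + O) = 1/((49 + 49*212) + 40918) = 1/((49 + 10388) + 40918) = 1/(10437 + 40918) = 1/51355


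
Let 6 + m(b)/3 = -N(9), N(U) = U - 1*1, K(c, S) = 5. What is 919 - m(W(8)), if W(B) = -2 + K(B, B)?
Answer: 961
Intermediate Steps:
N(U) = -1 + U (N(U) = U - 1 = -1 + U)
W(B) = 3 (W(B) = -2 + 5 = 3)
m(b) = -42 (m(b) = -18 + 3*(-(-1 + 9)) = -18 + 3*(-1*8) = -18 + 3*(-8) = -18 - 24 = -42)
919 - m(W(8)) = 919 - 1*(-42) = 919 + 42 = 961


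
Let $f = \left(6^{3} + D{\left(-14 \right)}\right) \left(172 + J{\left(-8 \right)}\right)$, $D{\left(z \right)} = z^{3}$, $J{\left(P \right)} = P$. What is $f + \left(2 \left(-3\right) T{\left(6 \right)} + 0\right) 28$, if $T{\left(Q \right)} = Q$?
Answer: $-415600$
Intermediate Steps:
$f = -414592$ ($f = \left(6^{3} + \left(-14\right)^{3}\right) \left(172 - 8\right) = \left(216 - 2744\right) 164 = \left(-2528\right) 164 = -414592$)
$f + \left(2 \left(-3\right) T{\left(6 \right)} + 0\right) 28 = -414592 + \left(2 \left(-3\right) 6 + 0\right) 28 = -414592 + \left(\left(-6\right) 6 + 0\right) 28 = -414592 + \left(-36 + 0\right) 28 = -414592 - 1008 = -415600$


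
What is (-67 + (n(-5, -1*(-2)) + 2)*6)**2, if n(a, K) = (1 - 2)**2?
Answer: 2401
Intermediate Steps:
n(a, K) = 1 (n(a, K) = (-1)**2 = 1)
(-67 + (n(-5, -1*(-2)) + 2)*6)**2 = (-67 + (1 + 2)*6)**2 = (-67 + 3*6)**2 = (-67 + 18)**2 = (-49)**2 = 2401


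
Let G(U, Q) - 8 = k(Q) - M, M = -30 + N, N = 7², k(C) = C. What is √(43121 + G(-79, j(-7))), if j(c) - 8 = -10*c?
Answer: 2*√10797 ≈ 207.82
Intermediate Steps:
j(c) = 8 - 10*c
N = 49
M = 19 (M = -30 + 49 = 19)
G(U, Q) = -11 + Q (G(U, Q) = 8 + (Q - 1*19) = 8 + (Q - 19) = 8 + (-19 + Q) = -11 + Q)
√(43121 + G(-79, j(-7))) = √(43121 + (-11 + (8 - 10*(-7)))) = √(43121 + (-11 + (8 + 70))) = √(43121 + (-11 + 78)) = √(43121 + 67) = √43188 = 2*√10797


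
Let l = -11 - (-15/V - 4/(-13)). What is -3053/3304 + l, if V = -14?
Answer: -571397/42952 ≈ -13.303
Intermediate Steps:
l = -2253/182 (l = -11 - (-15/(-14) - 4/(-13)) = -11 - (-15*(-1/14) - 4*(-1/13)) = -11 - (15/14 + 4/13) = -11 - 1*251/182 = -11 - 251/182 = -2253/182 ≈ -12.379)
-3053/3304 + l = -3053/3304 - 2253/182 = -571397/42952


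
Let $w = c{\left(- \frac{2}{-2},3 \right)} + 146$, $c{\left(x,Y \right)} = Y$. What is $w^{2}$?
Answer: $22201$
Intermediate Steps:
$w = 149$ ($w = 3 + 146 = 149$)
$w^{2} = 149^{2} = 22201$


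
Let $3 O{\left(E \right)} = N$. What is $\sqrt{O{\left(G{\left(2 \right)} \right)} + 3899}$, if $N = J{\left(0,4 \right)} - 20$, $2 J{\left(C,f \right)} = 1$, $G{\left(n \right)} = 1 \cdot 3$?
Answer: $\frac{3 \sqrt{1730}}{2} \approx 62.39$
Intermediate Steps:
$G{\left(n \right)} = 3$
$J{\left(C,f \right)} = \frac{1}{2}$ ($J{\left(C,f \right)} = \frac{1}{2} \cdot 1 = \frac{1}{2}$)
$N = - \frac{39}{2}$ ($N = \frac{1}{2} - 20 = - \frac{39}{2} \approx -19.5$)
$O{\left(E \right)} = - \frac{13}{2}$ ($O{\left(E \right)} = \frac{1}{3} \left(- \frac{39}{2}\right) = - \frac{13}{2}$)
$\sqrt{O{\left(G{\left(2 \right)} \right)} + 3899} = \sqrt{- \frac{13}{2} + 3899} = \sqrt{\frac{7785}{2}} = \frac{3 \sqrt{1730}}{2}$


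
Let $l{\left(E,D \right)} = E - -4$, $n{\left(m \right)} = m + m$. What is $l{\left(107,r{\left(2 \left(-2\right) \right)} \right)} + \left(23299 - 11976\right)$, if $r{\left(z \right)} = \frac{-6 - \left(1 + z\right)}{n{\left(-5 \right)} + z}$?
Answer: $11434$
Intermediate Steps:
$n{\left(m \right)} = 2 m$
$r{\left(z \right)} = \frac{-7 - z}{-10 + z}$ ($r{\left(z \right)} = \frac{-6 - \left(1 + z\right)}{2 \left(-5\right) + z} = \frac{-7 - z}{-10 + z}$)
$l{\left(E,D \right)} = 4 + E$ ($l{\left(E,D \right)} = E + 4 = 4 + E$)
$l{\left(107,r{\left(2 \left(-2\right) \right)} \right)} + \left(23299 - 11976\right) = \left(4 + 107\right) + \left(23299 - 11976\right) = 111 + 11323 = 11434$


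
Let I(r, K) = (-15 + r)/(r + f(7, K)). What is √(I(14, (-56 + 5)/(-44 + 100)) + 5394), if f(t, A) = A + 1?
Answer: √3357834090/789 ≈ 73.443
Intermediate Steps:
f(t, A) = 1 + A
I(r, K) = (-15 + r)/(1 + K + r) (I(r, K) = (-15 + r)/(r + (1 + K)) = (-15 + r)/(1 + K + r))
√(I(14, (-56 + 5)/(-44 + 100)) + 5394) = √((-15 + 14)/(1 + (-56 + 5)/(-44 + 100) + 14) + 5394) = √(-1/(1 - 51/56 + 14) + 5394) = √(-1/(789/56) + 5394) = √((56/789)*(-1) + 5394) = √(-56/789 + 5394) = √(4255810/789) = √3357834090/789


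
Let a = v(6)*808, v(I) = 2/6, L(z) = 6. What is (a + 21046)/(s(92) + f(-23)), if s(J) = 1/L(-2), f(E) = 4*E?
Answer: -127892/551 ≈ -232.11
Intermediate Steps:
v(I) = ⅓ (v(I) = 2*(⅙) = ⅓)
s(J) = ⅙ (s(J) = 1/6 = ⅙)
a = 808/3 (a = (⅓)*808 = 808/3 ≈ 269.33)
(a + 21046)/(s(92) + f(-23)) = (808/3 + 21046)/(⅙ + 4*(-23)) = 63946/(3*(⅙ - 92)) = 63946/(3*(-551/6)) = (63946/3)*(-6/551) = -127892/551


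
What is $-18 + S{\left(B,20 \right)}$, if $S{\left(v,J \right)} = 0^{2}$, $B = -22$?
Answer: $-18$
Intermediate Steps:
$S{\left(v,J \right)} = 0$
$-18 + S{\left(B,20 \right)} = -18 + 0 = -18$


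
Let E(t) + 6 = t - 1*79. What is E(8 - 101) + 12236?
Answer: 12058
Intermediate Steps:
E(t) = -85 + t (E(t) = -6 + (t - 1*79) = -6 + (t - 79) = -6 + (-79 + t) = -85 + t)
E(8 - 101) + 12236 = (-85 + (8 - 101)) + 12236 = (-85 - 93) + 12236 = -178 + 12236 = 12058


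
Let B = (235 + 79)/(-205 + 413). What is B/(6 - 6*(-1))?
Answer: 157/1248 ≈ 0.12580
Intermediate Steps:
B = 157/104 (B = 314/208 = 314*(1/208) = 157/104 ≈ 1.5096)
B/(6 - 6*(-1)) = 157/(104*(6 - 6*(-1))) = 157/(104*(6 + 6)) = (157/104)/12 = (157/104)*(1/12) = 157/1248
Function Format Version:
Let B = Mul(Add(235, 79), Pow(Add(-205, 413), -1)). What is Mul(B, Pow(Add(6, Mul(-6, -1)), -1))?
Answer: Rational(157, 1248) ≈ 0.12580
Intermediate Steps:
B = Rational(157, 104) (B = Mul(314, Pow(208, -1)) = Mul(314, Rational(1, 208)) = Rational(157, 104) ≈ 1.5096)
Mul(B, Pow(Add(6, Mul(-6, -1)), -1)) = Mul(Rational(157, 104), Pow(Add(6, Mul(-6, -1)), -1)) = Mul(Rational(157, 104), Pow(Add(6, 6), -1)) = Mul(Rational(157, 104), Pow(12, -1)) = Mul(Rational(157, 104), Rational(1, 12)) = Rational(157, 1248)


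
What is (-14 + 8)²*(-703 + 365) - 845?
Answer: -13013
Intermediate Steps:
(-14 + 8)²*(-703 + 365) - 845 = (-6)²*(-338) - 845 = 36*(-338) - 845 = -12168 - 845 = -13013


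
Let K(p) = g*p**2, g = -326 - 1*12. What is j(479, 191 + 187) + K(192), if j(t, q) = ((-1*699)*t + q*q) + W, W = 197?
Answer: -12651772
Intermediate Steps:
j(t, q) = 197 + q**2 - 699*t (j(t, q) = ((-1*699)*t + q*q) + 197 = (-699*t + q**2) + 197 = (q**2 - 699*t) + 197 = 197 + q**2 - 699*t)
g = -338 (g = -326 - 12 = -338)
K(p) = -338*p**2
j(479, 191 + 187) + K(192) = (197 + (191 + 187)**2 - 699*479) - 338*192**2 = (197 + 378**2 - 334821) - 338*36864 = (197 + 142884 - 334821) - 12460032 = -191740 - 12460032 = -12651772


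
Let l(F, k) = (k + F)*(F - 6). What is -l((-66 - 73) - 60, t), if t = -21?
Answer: -45100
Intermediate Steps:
l(F, k) = (-6 + F)*(F + k) (l(F, k) = (F + k)*(-6 + F) = (-6 + F)*(F + k))
-l((-66 - 73) - 60, t) = -(((-66 - 73) - 60)² - 6*((-66 - 73) - 60) - 6*(-21) + ((-66 - 73) - 60)*(-21)) = -((-139 - 60)² - 6*(-139 - 60) + 126 + (-139 - 60)*(-21)) = -((-199)² - 6*(-199) + 126 - 199*(-21)) = -(39601 + 1194 + 126 + 4179) = -1*45100 = -45100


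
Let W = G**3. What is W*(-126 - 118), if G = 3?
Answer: -6588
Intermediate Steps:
W = 27 (W = 3**3 = 27)
W*(-126 - 118) = 27*(-126 - 118) = 27*(-244) = -6588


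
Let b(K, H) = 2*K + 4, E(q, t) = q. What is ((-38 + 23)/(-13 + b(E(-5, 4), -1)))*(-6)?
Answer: -90/19 ≈ -4.7368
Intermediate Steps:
b(K, H) = 4 + 2*K
((-38 + 23)/(-13 + b(E(-5, 4), -1)))*(-6) = ((-38 + 23)/(-13 + (4 + 2*(-5))))*(-6) = -15/(-13 + (4 - 10))*(-6) = -15/(-13 - 6)*(-6) = -15/(-19)*(-6) = -15*(-1/19)*(-6) = (15/19)*(-6) = -90/19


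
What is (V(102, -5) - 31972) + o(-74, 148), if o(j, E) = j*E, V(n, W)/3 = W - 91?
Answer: -43212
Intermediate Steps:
V(n, W) = -273 + 3*W (V(n, W) = 3*(W - 91) = 3*(-91 + W) = -273 + 3*W)
o(j, E) = E*j
(V(102, -5) - 31972) + o(-74, 148) = ((-273 + 3*(-5)) - 31972) + 148*(-74) = ((-273 - 15) - 31972) - 10952 = (-288 - 31972) - 10952 = -32260 - 10952 = -43212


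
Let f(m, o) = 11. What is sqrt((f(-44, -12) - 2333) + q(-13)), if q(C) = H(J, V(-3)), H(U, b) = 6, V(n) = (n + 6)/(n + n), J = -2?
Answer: 2*I*sqrt(579) ≈ 48.125*I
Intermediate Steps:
V(n) = (6 + n)/(2*n) (V(n) = (6 + n)/((2*n)) = (6 + n)*(1/(2*n)) = (6 + n)/(2*n))
q(C) = 6
sqrt((f(-44, -12) - 2333) + q(-13)) = sqrt((11 - 2333) + 6) = sqrt(-2322 + 6) = sqrt(-2316) = 2*I*sqrt(579)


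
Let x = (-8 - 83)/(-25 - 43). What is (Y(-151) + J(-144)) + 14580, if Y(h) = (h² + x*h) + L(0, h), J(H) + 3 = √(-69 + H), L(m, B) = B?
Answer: 2517695/68 + I*√213 ≈ 37025.0 + 14.595*I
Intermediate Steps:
x = 91/68 (x = -91/(-68) = -91*(-1/68) = 91/68 ≈ 1.3382)
J(H) = -3 + √(-69 + H)
Y(h) = h² + 159*h/68 (Y(h) = (h² + 91*h/68) + h = h² + 159*h/68)
(Y(-151) + J(-144)) + 14580 = ((1/68)*(-151)*(159 + 68*(-151)) + (-3 + √(-69 - 144))) + 14580 = ((1/68)*(-151)*(159 - 10268) + (-3 + √(-213))) + 14580 = ((1/68)*(-151)*(-10109) + (-3 + I*√213)) + 14580 = (1526459/68 + (-3 + I*√213)) + 14580 = (1526255/68 + I*√213) + 14580 = 2517695/68 + I*√213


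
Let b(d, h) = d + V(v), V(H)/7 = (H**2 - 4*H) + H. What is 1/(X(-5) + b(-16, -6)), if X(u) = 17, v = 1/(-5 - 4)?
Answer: 81/277 ≈ 0.29242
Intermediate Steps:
v = -1/9 (v = 1/(-9) = -1/9 ≈ -0.11111)
V(H) = -21*H + 7*H**2 (V(H) = 7*((H**2 - 4*H) + H) = 7*(H**2 - 3*H) = -21*H + 7*H**2)
b(d, h) = 196/81 + d (b(d, h) = d + 7*(-1/9)*(-3 - 1/9) = d + 7*(-1/9)*(-28/9) = d + 196/81 = 196/81 + d)
1/(X(-5) + b(-16, -6)) = 1/(17 + (196/81 - 16)) = 1/(17 - 1100/81) = 1/(277/81) = 81/277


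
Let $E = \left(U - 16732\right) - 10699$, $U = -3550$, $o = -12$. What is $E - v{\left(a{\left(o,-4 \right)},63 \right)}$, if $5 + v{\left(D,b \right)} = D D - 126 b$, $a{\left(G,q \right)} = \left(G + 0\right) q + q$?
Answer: $-24974$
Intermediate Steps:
$a{\left(G,q \right)} = q + G q$ ($a{\left(G,q \right)} = G q + q = q + G q$)
$v{\left(D,b \right)} = -5 + D^{2} - 126 b$ ($v{\left(D,b \right)} = -5 + \left(D D - 126 b\right) = -5 + \left(D^{2} - 126 b\right) = -5 + D^{2} - 126 b$)
$E = -30981$ ($E = \left(-3550 - 16732\right) - 10699 = -20282 - 10699 = -30981$)
$E - v{\left(a{\left(o,-4 \right)},63 \right)} = -30981 - \left(-5 + \left(- 4 \left(1 - 12\right)\right)^{2} - 7938\right) = -30981 - \left(-5 + \left(\left(-4\right) \left(-11\right)\right)^{2} - 7938\right) = -30981 - \left(-5 + 44^{2} - 7938\right) = -30981 - \left(-5 + 1936 - 7938\right) = -30981 - -6007 = -30981 + 6007 = -24974$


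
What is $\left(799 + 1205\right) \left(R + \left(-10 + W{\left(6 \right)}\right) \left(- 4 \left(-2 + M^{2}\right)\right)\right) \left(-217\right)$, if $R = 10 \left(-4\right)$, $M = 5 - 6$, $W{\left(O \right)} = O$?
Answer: $24352608$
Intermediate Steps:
$M = -1$ ($M = 5 - 6 = -1$)
$R = -40$
$\left(799 + 1205\right) \left(R + \left(-10 + W{\left(6 \right)}\right) \left(- 4 \left(-2 + M^{2}\right)\right)\right) \left(-217\right) = \left(799 + 1205\right) \left(-40 + \left(-10 + 6\right) \left(- 4 \left(-2 + \left(-1\right)^{2}\right)\right)\right) \left(-217\right) = 2004 \left(-40 - 4 \left(- 4 \left(-2 + 1\right)\right)\right) \left(-217\right) = 2004 \left(-40 - 4 \left(\left(-4\right) \left(-1\right)\right)\right) \left(-217\right) = 2004 \left(-40 - 16\right) \left(-217\right) = 2004 \left(-56\right) \left(-217\right) = \left(-112224\right) \left(-217\right) = 24352608$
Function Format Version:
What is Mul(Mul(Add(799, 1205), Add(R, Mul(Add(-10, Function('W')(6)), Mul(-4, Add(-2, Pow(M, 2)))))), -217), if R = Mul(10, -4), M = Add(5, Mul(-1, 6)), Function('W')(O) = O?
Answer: 24352608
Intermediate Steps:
M = -1 (M = Add(5, -6) = -1)
R = -40
Mul(Mul(Add(799, 1205), Add(R, Mul(Add(-10, Function('W')(6)), Mul(-4, Add(-2, Pow(M, 2)))))), -217) = Mul(Mul(Add(799, 1205), Add(-40, Mul(Add(-10, 6), Mul(-4, Add(-2, Pow(-1, 2)))))), -217) = Mul(Mul(2004, Add(-40, Mul(-4, Mul(-4, Add(-2, 1))))), -217) = Mul(Mul(2004, Add(-40, Mul(-4, Mul(-4, -1)))), -217) = Mul(Mul(2004, Add(-40, Mul(-4, 4))), -217) = Mul(Mul(2004, Add(-40, -16)), -217) = Mul(Mul(2004, -56), -217) = Mul(-112224, -217) = 24352608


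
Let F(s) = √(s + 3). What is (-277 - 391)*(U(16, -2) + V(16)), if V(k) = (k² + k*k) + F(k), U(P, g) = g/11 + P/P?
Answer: -3768188/11 - 668*√19 ≈ -3.4547e+5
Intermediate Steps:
F(s) = √(3 + s)
U(P, g) = 1 + g/11 (U(P, g) = g*(1/11) + 1 = g/11 + 1 = 1 + g/11)
V(k) = √(3 + k) + 2*k² (V(k) = (k² + k*k) + √(3 + k) = (k² + k²) + √(3 + k) = 2*k² + √(3 + k) = √(3 + k) + 2*k²)
(-277 - 391)*(U(16, -2) + V(16)) = (-277 - 391)*((1 + (1/11)*(-2)) + (√(3 + 16) + 2*16²)) = -668*((1 - 2/11) + (√19 + 2*256)) = -668*(9/11 + (√19 + 512)) = -668*(9/11 + (512 + √19)) = -668*(5641/11 + √19) = -3768188/11 - 668*√19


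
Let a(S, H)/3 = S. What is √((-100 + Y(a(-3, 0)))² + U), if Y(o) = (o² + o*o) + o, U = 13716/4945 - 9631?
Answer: 3*I*√18527856770/4945 ≈ 82.579*I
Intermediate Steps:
a(S, H) = 3*S
U = -47611579/4945 (U = 13716*(1/4945) - 9631 = 13716/4945 - 9631 = -47611579/4945 ≈ -9628.2)
Y(o) = o + 2*o² (Y(o) = (o² + o²) + o = 2*o² + o = o + 2*o²)
√((-100 + Y(a(-3, 0)))² + U) = √((-100 + (3*(-3))*(1 + 2*(3*(-3))))² - 47611579/4945) = √((-100 - 9*(1 + 2*(-9)))² - 47611579/4945) = √((-100 - 9*(1 - 18))² - 47611579/4945) = √((-100 - 9*(-17))² - 47611579/4945) = √((-100 + 153)² - 47611579/4945) = √(53² - 47611579/4945) = √(2809 - 47611579/4945) = √(-33721074/4945) = 3*I*√18527856770/4945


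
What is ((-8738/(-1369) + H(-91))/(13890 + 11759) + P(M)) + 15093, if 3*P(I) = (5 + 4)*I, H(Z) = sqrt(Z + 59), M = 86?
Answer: 539027055569/35113481 + 4*I*sqrt(2)/25649 ≈ 15351.0 + 0.00022055*I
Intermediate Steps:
H(Z) = sqrt(59 + Z)
P(I) = 3*I (P(I) = ((5 + 4)*I)/3 = (9*I)/3 = 3*I)
((-8738/(-1369) + H(-91))/(13890 + 11759) + P(M)) + 15093 = ((-8738/(-1369) + sqrt(59 - 91))/(13890 + 11759) + 3*86) + 15093 = ((-8738*(-1/1369) + sqrt(-32))/25649 + 258) + 15093 = ((8738/1369 + 4*I*sqrt(2))*(1/25649) + 258) + 15093 = ((8738/35113481 + 4*I*sqrt(2)/25649) + 258) + 15093 = (9059286836/35113481 + 4*I*sqrt(2)/25649) + 15093 = 539027055569/35113481 + 4*I*sqrt(2)/25649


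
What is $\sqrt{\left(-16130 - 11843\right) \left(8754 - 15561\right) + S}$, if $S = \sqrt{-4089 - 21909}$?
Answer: $\sqrt{190412211 + i \sqrt{25998}} \approx 13799.0 + 0.006 i$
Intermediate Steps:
$S = i \sqrt{25998}$ ($S = \sqrt{-25998} = i \sqrt{25998} \approx 161.24 i$)
$\sqrt{\left(-16130 - 11843\right) \left(8754 - 15561\right) + S} = \sqrt{\left(-16130 - 11843\right) \left(8754 - 15561\right) + i \sqrt{25998}} = \sqrt{\left(-27973\right) \left(-6807\right) + i \sqrt{25998}} = \sqrt{190412211 + i \sqrt{25998}}$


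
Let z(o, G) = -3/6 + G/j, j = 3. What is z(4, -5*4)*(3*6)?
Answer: -129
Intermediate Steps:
z(o, G) = -1/2 + G/3 (z(o, G) = -3/6 + G/3 = -3*1/6 + G*(1/3) = -1/2 + G/3)
z(4, -5*4)*(3*6) = (-1/2 + (-5*4)/3)*(3*6) = (-1/2 + (1/3)*(-20))*18 = (-1/2 - 20/3)*18 = -43/6*18 = -129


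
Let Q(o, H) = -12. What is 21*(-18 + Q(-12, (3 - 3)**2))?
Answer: -630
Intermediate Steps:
21*(-18 + Q(-12, (3 - 3)**2)) = 21*(-18 - 12) = 21*(-30) = -630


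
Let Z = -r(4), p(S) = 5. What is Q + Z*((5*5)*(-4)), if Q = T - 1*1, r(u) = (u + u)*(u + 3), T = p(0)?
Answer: 5604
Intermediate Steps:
T = 5
r(u) = 2*u*(3 + u) (r(u) = (2*u)*(3 + u) = 2*u*(3 + u))
Q = 4 (Q = 5 - 1*1 = 5 - 1 = 4)
Z = -56 (Z = -2*4*(3 + 4) = -2*4*7 = -1*56 = -56)
Q + Z*((5*5)*(-4)) = 4 - 56*5*5*(-4) = 4 - 1400*(-4) = 4 - 56*(-100) = 4 + 5600 = 5604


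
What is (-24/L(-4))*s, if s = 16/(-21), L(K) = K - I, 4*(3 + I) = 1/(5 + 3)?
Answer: -4096/231 ≈ -17.732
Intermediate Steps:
I = -95/32 (I = -3 + 1/(4*(5 + 3)) = -3 + (¼)/8 = -3 + (¼)*(⅛) = -3 + 1/32 = -95/32 ≈ -2.9688)
L(K) = 95/32 + K (L(K) = K - 1*(-95/32) = K + 95/32 = 95/32 + K)
s = -16/21 (s = 16*(-1/21) = -16/21 ≈ -0.76190)
(-24/L(-4))*s = (-24/(95/32 - 4))*(-16/21) = (-24/(-33/32))*(-16/21) = -32/33*(-24)*(-16/21) = (256/11)*(-16/21) = -4096/231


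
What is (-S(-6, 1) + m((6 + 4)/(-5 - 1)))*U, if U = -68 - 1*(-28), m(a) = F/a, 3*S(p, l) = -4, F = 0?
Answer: -160/3 ≈ -53.333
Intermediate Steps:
S(p, l) = -4/3 (S(p, l) = (1/3)*(-4) = -4/3)
m(a) = 0 (m(a) = 0/a = 0)
U = -40 (U = -68 + 28 = -40)
(-S(-6, 1) + m((6 + 4)/(-5 - 1)))*U = (-1*(-4/3) + 0)*(-40) = (4/3 + 0)*(-40) = (4/3)*(-40) = -160/3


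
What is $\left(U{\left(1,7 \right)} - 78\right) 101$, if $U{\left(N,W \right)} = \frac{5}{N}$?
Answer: $-7373$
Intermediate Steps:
$\left(U{\left(1,7 \right)} - 78\right) 101 = \left(\frac{5}{1} - 78\right) 101 = \left(5 \cdot 1 - 78\right) 101 = \left(5 - 78\right) 101 = \left(-73\right) 101 = -7373$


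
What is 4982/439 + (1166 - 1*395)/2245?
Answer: 11523059/985555 ≈ 11.692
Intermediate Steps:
4982/439 + (1166 - 1*395)/2245 = 4982*(1/439) + (1166 - 395)*(1/2245) = 4982/439 + 771*(1/2245) = 4982/439 + 771/2245 = 11523059/985555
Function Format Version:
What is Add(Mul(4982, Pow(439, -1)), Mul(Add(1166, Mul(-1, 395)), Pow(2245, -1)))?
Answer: Rational(11523059, 985555) ≈ 11.692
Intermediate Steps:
Add(Mul(4982, Pow(439, -1)), Mul(Add(1166, Mul(-1, 395)), Pow(2245, -1))) = Add(Mul(4982, Rational(1, 439)), Mul(Add(1166, -395), Rational(1, 2245))) = Add(Rational(4982, 439), Mul(771, Rational(1, 2245))) = Add(Rational(4982, 439), Rational(771, 2245)) = Rational(11523059, 985555)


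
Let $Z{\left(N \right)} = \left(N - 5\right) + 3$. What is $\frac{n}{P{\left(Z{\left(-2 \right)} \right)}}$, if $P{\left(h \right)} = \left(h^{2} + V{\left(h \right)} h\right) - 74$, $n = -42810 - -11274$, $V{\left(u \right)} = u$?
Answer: $\frac{5256}{7} \approx 750.86$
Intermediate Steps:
$n = -31536$ ($n = -42810 + 11274 = -31536$)
$Z{\left(N \right)} = -2 + N$ ($Z{\left(N \right)} = \left(N - 5\right) + 3 = \left(-5 + N\right) + 3 = -2 + N$)
$P{\left(h \right)} = -74 + 2 h^{2}$ ($P{\left(h \right)} = \left(h^{2} + h h\right) - 74 = \left(h^{2} + h^{2}\right) - 74 = 2 h^{2} - 74 = -74 + 2 h^{2}$)
$\frac{n}{P{\left(Z{\left(-2 \right)} \right)}} = - \frac{31536}{-74 + 2 \left(-2 - 2\right)^{2}} = - \frac{31536}{-74 + 2 \left(-4\right)^{2}} = - \frac{31536}{-74 + 2 \cdot 16} = - \frac{31536}{-74 + 32} = - \frac{31536}{-42} = \left(-31536\right) \left(- \frac{1}{42}\right) = \frac{5256}{7}$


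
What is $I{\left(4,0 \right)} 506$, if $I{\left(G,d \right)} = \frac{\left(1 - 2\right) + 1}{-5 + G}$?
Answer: $0$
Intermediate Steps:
$I{\left(G,d \right)} = 0$ ($I{\left(G,d \right)} = \frac{-1 + 1}{-5 + G} = \frac{0}{-5 + G} = 0$)
$I{\left(4,0 \right)} 506 = 0 \cdot 506 = 0$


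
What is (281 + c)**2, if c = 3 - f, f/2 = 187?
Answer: 8100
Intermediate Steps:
f = 374 (f = 2*187 = 374)
c = -371 (c = 3 - 1*374 = 3 - 374 = -371)
(281 + c)**2 = (281 - 371)**2 = (-90)**2 = 8100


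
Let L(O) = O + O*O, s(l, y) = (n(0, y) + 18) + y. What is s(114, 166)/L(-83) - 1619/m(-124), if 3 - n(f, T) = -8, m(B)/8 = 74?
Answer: -5451737/2014576 ≈ -2.7061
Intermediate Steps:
m(B) = 592 (m(B) = 8*74 = 592)
n(f, T) = 11 (n(f, T) = 3 - 1*(-8) = 3 + 8 = 11)
s(l, y) = 29 + y (s(l, y) = (11 + 18) + y = 29 + y)
L(O) = O + O²
s(114, 166)/L(-83) - 1619/m(-124) = (29 + 166)/((-83*(1 - 83))) - 1619/592 = 195/((-83*(-82))) - 1619*1/592 = 195/6806 - 1619/592 = -5451737/2014576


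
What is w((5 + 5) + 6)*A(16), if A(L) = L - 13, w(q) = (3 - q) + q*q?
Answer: 729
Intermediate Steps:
w(q) = 3 + q² - q (w(q) = (3 - q) + q² = 3 + q² - q)
A(L) = -13 + L
w((5 + 5) + 6)*A(16) = (3 + ((5 + 5) + 6)² - ((5 + 5) + 6))*(-13 + 16) = (3 + (10 + 6)² - (10 + 6))*3 = (3 + 16² - 1*16)*3 = (3 + 256 - 16)*3 = 243*3 = 729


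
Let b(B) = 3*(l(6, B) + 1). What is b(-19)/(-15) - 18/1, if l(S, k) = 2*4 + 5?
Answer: -104/5 ≈ -20.800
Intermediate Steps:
l(S, k) = 13 (l(S, k) = 8 + 5 = 13)
b(B) = 42 (b(B) = 3*(13 + 1) = 3*14 = 42)
b(-19)/(-15) - 18/1 = 42/(-15) - 18/1 = 42*(-1/15) - 18*1 = -14/5 - 18 = -104/5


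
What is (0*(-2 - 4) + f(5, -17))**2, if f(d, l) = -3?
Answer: 9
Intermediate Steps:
(0*(-2 - 4) + f(5, -17))**2 = (0*(-2 - 4) - 3)**2 = (0*(-6) - 3)**2 = (0 - 3)**2 = (-3)**2 = 9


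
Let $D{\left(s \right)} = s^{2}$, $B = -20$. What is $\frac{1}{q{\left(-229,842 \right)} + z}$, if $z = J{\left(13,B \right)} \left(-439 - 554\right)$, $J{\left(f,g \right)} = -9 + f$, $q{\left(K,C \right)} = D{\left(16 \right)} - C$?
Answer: $- \frac{1}{4558} \approx -0.00021939$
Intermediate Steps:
$q{\left(K,C \right)} = 256 - C$ ($q{\left(K,C \right)} = 16^{2} - C = 256 - C$)
$z = -3972$ ($z = \left(-9 + 13\right) \left(-439 - 554\right) = 4 \left(-993\right) = -3972$)
$\frac{1}{q{\left(-229,842 \right)} + z} = \frac{1}{\left(256 - 842\right) - 3972} = \frac{1}{-586 - 3972} = \frac{1}{-4558} = - \frac{1}{4558}$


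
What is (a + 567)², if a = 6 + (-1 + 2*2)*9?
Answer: 360000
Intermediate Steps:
a = 33 (a = 6 + (-1 + 4)*9 = 6 + 3*9 = 6 + 27 = 33)
(a + 567)² = (33 + 567)² = 600² = 360000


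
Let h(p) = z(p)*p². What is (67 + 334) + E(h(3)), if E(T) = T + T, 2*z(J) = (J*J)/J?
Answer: 428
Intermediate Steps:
z(J) = J/2 (z(J) = ((J*J)/J)/2 = (J²/J)/2 = J/2)
h(p) = p³/2 (h(p) = (p/2)*p² = p³/2)
E(T) = 2*T
(67 + 334) + E(h(3)) = (67 + 334) + 2*((½)*3³) = 401 + 2*((½)*27) = 401 + 2*(27/2) = 401 + 27 = 428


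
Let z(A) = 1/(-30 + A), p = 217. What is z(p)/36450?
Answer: 1/6816150 ≈ 1.4671e-7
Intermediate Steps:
z(p)/36450 = 1/((-30 + 217)*36450) = (1/36450)/187 = (1/187)*(1/36450) = 1/6816150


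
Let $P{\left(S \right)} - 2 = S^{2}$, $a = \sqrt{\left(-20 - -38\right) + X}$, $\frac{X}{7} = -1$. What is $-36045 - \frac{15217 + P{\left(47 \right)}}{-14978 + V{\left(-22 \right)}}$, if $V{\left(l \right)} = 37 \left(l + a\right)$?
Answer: $- \frac{8988345906249}{249372205} + \frac{644836 \sqrt{11}}{249372205} \approx -36044.0$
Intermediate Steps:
$X = -7$ ($X = 7 \left(-1\right) = -7$)
$a = \sqrt{11}$ ($a = \sqrt{\left(-20 - -38\right) - 7} = \sqrt{\left(-20 + 38\right) - 7} = \sqrt{18 - 7} = \sqrt{11} \approx 3.3166$)
$P{\left(S \right)} = 2 + S^{2}$
$V{\left(l \right)} = 37 l + 37 \sqrt{11}$ ($V{\left(l \right)} = 37 \left(l + \sqrt{11}\right) = 37 l + 37 \sqrt{11}$)
$-36045 - \frac{15217 + P{\left(47 \right)}}{-14978 + V{\left(-22 \right)}} = -36045 - \frac{15217 + \left(2 + 47^{2}\right)}{-14978 + \left(37 \left(-22\right) + 37 \sqrt{11}\right)} = -36045 - \frac{15217 + \left(2 + 2209\right)}{-14978 - \left(814 - 37 \sqrt{11}\right)} = -36045 - \frac{15217 + 2211}{-15792 + 37 \sqrt{11}} = -36045 - \frac{17428}{-15792 + 37 \sqrt{11}}$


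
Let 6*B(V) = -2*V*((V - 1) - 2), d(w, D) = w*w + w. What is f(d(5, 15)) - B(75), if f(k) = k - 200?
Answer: 1630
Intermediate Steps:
d(w, D) = w + w**2 (d(w, D) = w**2 + w = w + w**2)
f(k) = -200 + k
B(V) = -V*(-3 + V)/3 (B(V) = (-2*V*((V - 1) - 2))/6 = (-2*V*((-1 + V) - 2))/6 = (-2*V*(-3 + V))/6 = -V*(-3 + V)/3)
f(d(5, 15)) - B(75) = (-200 + 5*(1 + 5)) - 75*(3 - 1*75)/3 = (-200 + 5*6) - 75*(3 - 75)/3 = (-200 + 30) - 75*(-72)/3 = -170 - 1*(-1800) = -170 + 1800 = 1630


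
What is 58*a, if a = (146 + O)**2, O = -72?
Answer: 317608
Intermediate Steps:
a = 5476 (a = (146 - 72)**2 = 74**2 = 5476)
58*a = 58*5476 = 317608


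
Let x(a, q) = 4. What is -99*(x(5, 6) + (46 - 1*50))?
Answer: 0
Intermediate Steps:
-99*(x(5, 6) + (46 - 1*50)) = -99*(4 + (46 - 1*50)) = -99*(4 + (46 - 50)) = -99*(4 - 4) = -99*0 = 0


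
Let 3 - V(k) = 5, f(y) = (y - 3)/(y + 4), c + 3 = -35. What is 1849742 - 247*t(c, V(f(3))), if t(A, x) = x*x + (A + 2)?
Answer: 1857646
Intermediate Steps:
c = -38 (c = -3 - 35 = -38)
f(y) = (-3 + y)/(4 + y)
V(k) = -2 (V(k) = 3 - 1*5 = 3 - 5 = -2)
t(A, x) = 2 + A + x² (t(A, x) = x² + (2 + A) = 2 + A + x²)
1849742 - 247*t(c, V(f(3))) = 1849742 - 247*(2 - 38 + (-2)²) = 1849742 - 247*(2 - 38 + 4) = 1849742 - 247*(-32) = 1849742 + 7904 = 1857646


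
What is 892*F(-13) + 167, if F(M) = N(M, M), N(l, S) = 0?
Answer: 167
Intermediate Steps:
F(M) = 0
892*F(-13) + 167 = 892*0 + 167 = 0 + 167 = 167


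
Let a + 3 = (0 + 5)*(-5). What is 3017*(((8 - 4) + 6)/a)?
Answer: -2155/2 ≈ -1077.5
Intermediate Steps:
a = -28 (a = -3 + (0 + 5)*(-5) = -3 + 5*(-5) = -3 - 25 = -28)
3017*(((8 - 4) + 6)/a) = 3017*(((8 - 4) + 6)/(-28)) = 3017*((4 + 6)*(-1/28)) = 3017*(10*(-1/28)) = 3017*(-5/14) = -2155/2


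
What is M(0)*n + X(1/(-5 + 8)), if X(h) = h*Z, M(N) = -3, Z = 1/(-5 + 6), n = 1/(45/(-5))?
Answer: ⅔ ≈ 0.66667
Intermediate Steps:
n = -⅑ (n = 1/(45*(-⅕)) = 1/(-9) = -⅑ ≈ -0.11111)
Z = 1 (Z = 1/1 = 1)
X(h) = h (X(h) = h*1 = h)
M(0)*n + X(1/(-5 + 8)) = -3*(-⅑) + 1/(-5 + 8) = ⅓ + 1/3 = ⅓ + ⅓ = ⅔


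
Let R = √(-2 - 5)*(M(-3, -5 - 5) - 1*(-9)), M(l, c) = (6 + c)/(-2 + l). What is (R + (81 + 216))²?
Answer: 2188418/25 + 29106*I*√7/5 ≈ 87537.0 + 15401.0*I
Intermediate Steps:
M(l, c) = (6 + c)/(-2 + l)
R = 49*I*√7/5 (R = √(-2 - 5)*((6 + (-5 - 5))/(-2 - 3) - 1*(-9)) = √(-7)*((6 - 10)/(-5) + 9) = (I*√7)*(-⅕*(-4) + 9) = (I*√7)*(⅘ + 9) = (I*√7)*(49/5) = 49*I*√7/5 ≈ 25.928*I)
(R + (81 + 216))² = (49*I*√7/5 + (81 + 216))² = (49*I*√7/5 + 297)² = (297 + 49*I*√7/5)²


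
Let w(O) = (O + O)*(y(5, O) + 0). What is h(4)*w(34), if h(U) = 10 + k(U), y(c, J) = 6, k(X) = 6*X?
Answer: 13872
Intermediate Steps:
h(U) = 10 + 6*U
w(O) = 12*O (w(O) = (O + O)*(6 + 0) = (2*O)*6 = 12*O)
h(4)*w(34) = (10 + 6*4)*(12*34) = (10 + 24)*408 = 34*408 = 13872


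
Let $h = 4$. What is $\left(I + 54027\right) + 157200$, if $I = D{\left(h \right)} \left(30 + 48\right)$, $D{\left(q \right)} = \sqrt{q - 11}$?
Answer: $211227 + 78 i \sqrt{7} \approx 2.1123 \cdot 10^{5} + 206.37 i$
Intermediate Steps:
$D{\left(q \right)} = \sqrt{-11 + q}$
$I = 78 i \sqrt{7}$ ($I = \sqrt{-11 + 4} \left(30 + 48\right) = \sqrt{-7} \cdot 78 = i \sqrt{7} \cdot 78 = 78 i \sqrt{7} \approx 206.37 i$)
$\left(I + 54027\right) + 157200 = \left(78 i \sqrt{7} + 54027\right) + 157200 = \left(54027 + 78 i \sqrt{7}\right) + 157200 = 211227 + 78 i \sqrt{7}$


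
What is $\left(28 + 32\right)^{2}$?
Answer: $3600$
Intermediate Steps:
$\left(28 + 32\right)^{2} = 60^{2} = 3600$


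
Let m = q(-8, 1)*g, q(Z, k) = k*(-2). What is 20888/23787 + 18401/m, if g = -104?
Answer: 442049291/4947696 ≈ 89.344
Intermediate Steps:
q(Z, k) = -2*k
m = 208 (m = -2*1*(-104) = -2*(-104) = 208)
20888/23787 + 18401/m = 20888/23787 + 18401/208 = 442049291/4947696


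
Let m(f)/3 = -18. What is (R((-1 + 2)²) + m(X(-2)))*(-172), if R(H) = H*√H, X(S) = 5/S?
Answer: 9116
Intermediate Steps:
R(H) = H^(3/2)
m(f) = -54 (m(f) = 3*(-18) = -54)
(R((-1 + 2)²) + m(X(-2)))*(-172) = (((-1 + 2)²)^(3/2) - 54)*(-172) = ((1²)^(3/2) - 54)*(-172) = (1^(3/2) - 54)*(-172) = (1 - 54)*(-172) = -53*(-172) = 9116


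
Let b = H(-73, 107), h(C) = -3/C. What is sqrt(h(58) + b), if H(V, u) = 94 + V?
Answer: 9*sqrt(870)/58 ≈ 4.5769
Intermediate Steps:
b = 21 (b = 94 - 73 = 21)
sqrt(h(58) + b) = sqrt(-3/58 + 21) = sqrt(1215/58) = 9*sqrt(870)/58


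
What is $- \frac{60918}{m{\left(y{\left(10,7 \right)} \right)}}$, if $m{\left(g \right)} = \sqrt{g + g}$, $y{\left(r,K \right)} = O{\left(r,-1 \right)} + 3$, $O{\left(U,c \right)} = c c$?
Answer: $- \frac{30459 \sqrt{2}}{2} \approx -21538.0$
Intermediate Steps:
$O{\left(U,c \right)} = c^{2}$
$y{\left(r,K \right)} = 4$ ($y{\left(r,K \right)} = \left(-1\right)^{2} + 3 = 1 + 3 = 4$)
$m{\left(g \right)} = \sqrt{2} \sqrt{g}$ ($m{\left(g \right)} = \sqrt{2 g} = \sqrt{2} \sqrt{g}$)
$- \frac{60918}{m{\left(y{\left(10,7 \right)} \right)}} = - \frac{60918}{\sqrt{2} \sqrt{4}} = - \frac{60918}{\sqrt{2} \cdot 2} = - \frac{60918}{2 \sqrt{2}} = - 60918 \frac{\sqrt{2}}{4} = - \frac{30459 \sqrt{2}}{2}$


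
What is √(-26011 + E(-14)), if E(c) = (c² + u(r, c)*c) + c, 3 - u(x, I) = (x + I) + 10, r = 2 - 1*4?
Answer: I*√25955 ≈ 161.11*I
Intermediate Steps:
r = -2 (r = 2 - 4 = -2)
u(x, I) = -7 - I - x (u(x, I) = 3 - ((x + I) + 10) = 3 - ((I + x) + 10) = 3 - (10 + I + x) = 3 + (-10 - I - x) = -7 - I - x)
E(c) = c + c² + c*(-5 - c) (E(c) = (c² + (-7 - c - 1*(-2))*c) + c = (c² + (-7 - c + 2)*c) + c = (c² + (-5 - c)*c) + c = (c² + c*(-5 - c)) + c = c + c² + c*(-5 - c))
√(-26011 + E(-14)) = √(-26011 - 4*(-14)) = √(-26011 + 56) = √(-25955) = I*√25955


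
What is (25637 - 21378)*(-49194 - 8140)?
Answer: -244185506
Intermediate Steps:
(25637 - 21378)*(-49194 - 8140) = 4259*(-57334) = -244185506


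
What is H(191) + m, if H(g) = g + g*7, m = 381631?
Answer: 383159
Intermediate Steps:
H(g) = 8*g (H(g) = g + 7*g = 8*g)
H(191) + m = 8*191 + 381631 = 1528 + 381631 = 383159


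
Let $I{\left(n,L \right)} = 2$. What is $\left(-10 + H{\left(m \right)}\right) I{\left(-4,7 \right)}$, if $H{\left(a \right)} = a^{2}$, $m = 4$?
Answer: $12$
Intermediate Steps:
$\left(-10 + H{\left(m \right)}\right) I{\left(-4,7 \right)} = \left(-10 + 4^{2}\right) 2 = \left(-10 + 16\right) 2 = 6 \cdot 2 = 12$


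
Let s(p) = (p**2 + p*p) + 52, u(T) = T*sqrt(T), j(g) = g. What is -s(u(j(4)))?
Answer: -180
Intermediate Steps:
u(T) = T**(3/2)
s(p) = 52 + 2*p**2 (s(p) = (p**2 + p**2) + 52 = 2*p**2 + 52 = 52 + 2*p**2)
-s(u(j(4))) = -(52 + 2*(4**(3/2))**2) = -(52 + 2*8**2) = -(52 + 2*64) = -(52 + 128) = -1*180 = -180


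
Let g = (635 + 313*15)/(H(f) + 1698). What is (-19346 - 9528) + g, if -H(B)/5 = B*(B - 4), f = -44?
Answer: -127943359/4431 ≈ -28875.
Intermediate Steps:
H(B) = -5*B*(-4 + B) (H(B) = -5*B*(B - 4) = -5*B*(-4 + B))
g = -2665/4431 (g = (635 + 313*15)/(5*(-44)*(4 - 1*(-44)) + 1698) = (635 + 4695)/(5*(-44)*(4 + 44) + 1698) = 5330/(5*(-44)*48 + 1698) = 5330/(-10560 + 1698) = 5330/(-8862) = 5330*(-1/8862) = -2665/4431 ≈ -0.60144)
(-19346 - 9528) + g = (-19346 - 9528) - 2665/4431 = -28874 - 2665/4431 = -127943359/4431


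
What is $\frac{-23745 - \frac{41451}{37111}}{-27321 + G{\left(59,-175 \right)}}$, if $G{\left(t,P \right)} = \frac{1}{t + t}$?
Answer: $\frac{1762484292}{2027818633} \approx 0.86915$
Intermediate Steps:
$G{\left(t,P \right)} = \frac{1}{2 t}$
$\frac{-23745 - \frac{41451}{37111}}{-27321 + G{\left(59,-175 \right)}} = \frac{-23745 - \frac{41451}{37111}}{-27321 + \frac{1}{2 \cdot 59}} = \frac{-23745 - \frac{41451}{37111}}{-27321 + \frac{1}{2} \cdot \frac{1}{59}} = \frac{-23745 - \frac{41451}{37111}}{-27321 + \frac{1}{118}} = - \frac{881242146}{37111 \left(- \frac{3223877}{118}\right)} = \left(- \frac{881242146}{37111}\right) \left(- \frac{118}{3223877}\right) = \frac{1762484292}{2027818633}$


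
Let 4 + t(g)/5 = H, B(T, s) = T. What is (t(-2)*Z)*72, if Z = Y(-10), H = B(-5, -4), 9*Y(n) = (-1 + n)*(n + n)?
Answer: -79200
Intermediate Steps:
Y(n) = 2*n*(-1 + n)/9 (Y(n) = ((-1 + n)*(n + n))/9 = ((-1 + n)*(2*n))/9 = (2*n*(-1 + n))/9 = 2*n*(-1 + n)/9)
H = -5
Z = 220/9 (Z = (2/9)*(-10)*(-1 - 10) = (2/9)*(-10)*(-11) = 220/9 ≈ 24.444)
t(g) = -45 (t(g) = -20 + 5*(-5) = -20 - 25 = -45)
(t(-2)*Z)*72 = -45*220/9*72 = -1100*72 = -79200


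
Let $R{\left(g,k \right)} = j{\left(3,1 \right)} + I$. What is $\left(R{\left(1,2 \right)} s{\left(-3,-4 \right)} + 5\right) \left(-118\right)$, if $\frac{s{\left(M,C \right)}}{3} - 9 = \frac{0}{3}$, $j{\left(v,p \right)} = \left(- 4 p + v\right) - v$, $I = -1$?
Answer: $15340$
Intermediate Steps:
$j{\left(v,p \right)} = - 4 p$ ($j{\left(v,p \right)} = \left(v - 4 p\right) - v = - 4 p$)
$s{\left(M,C \right)} = 27$ ($s{\left(M,C \right)} = 27 + 3 \cdot \frac{0}{3} = 27 + 3 \cdot 0 \cdot \frac{1}{3} = 27 + 3 \cdot 0 = 27 + 0 = 27$)
$R{\left(g,k \right)} = -5$ ($R{\left(g,k \right)} = \left(-4\right) 1 - 1 = -4 - 1 = -5$)
$\left(R{\left(1,2 \right)} s{\left(-3,-4 \right)} + 5\right) \left(-118\right) = \left(\left(-5\right) 27 + 5\right) \left(-118\right) = \left(-135 + 5\right) \left(-118\right) = \left(-130\right) \left(-118\right) = 15340$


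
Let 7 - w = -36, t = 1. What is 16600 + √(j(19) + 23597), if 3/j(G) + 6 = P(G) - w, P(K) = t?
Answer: 16600 + √377551/4 ≈ 16754.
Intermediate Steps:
w = 43 (w = 7 - 1*(-36) = 7 + 36 = 43)
P(K) = 1
j(G) = -1/16 (j(G) = 3/(-6 + (1 - 1*43)) = 3/(-6 + (1 - 43)) = 3/(-6 - 42) = 3/(-48) = 3*(-1/48) = -1/16)
16600 + √(j(19) + 23597) = 16600 + √(-1/16 + 23597) = 16600 + √(377551/16) = 16600 + √377551/4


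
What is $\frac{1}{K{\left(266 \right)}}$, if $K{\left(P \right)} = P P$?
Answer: $\frac{1}{70756} \approx 1.4133 \cdot 10^{-5}$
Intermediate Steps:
$K{\left(P \right)} = P^{2}$
$\frac{1}{K{\left(266 \right)}} = \frac{1}{266^{2}} = \frac{1}{70756}$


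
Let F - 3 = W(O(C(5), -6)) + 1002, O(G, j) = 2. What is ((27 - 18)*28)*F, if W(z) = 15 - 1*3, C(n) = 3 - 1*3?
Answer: 256284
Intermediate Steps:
C(n) = 0 (C(n) = 3 - 3 = 0)
W(z) = 12 (W(z) = 15 - 3 = 12)
F = 1017 (F = 3 + (12 + 1002) = 3 + 1014 = 1017)
((27 - 18)*28)*F = ((27 - 18)*28)*1017 = (9*28)*1017 = 252*1017 = 256284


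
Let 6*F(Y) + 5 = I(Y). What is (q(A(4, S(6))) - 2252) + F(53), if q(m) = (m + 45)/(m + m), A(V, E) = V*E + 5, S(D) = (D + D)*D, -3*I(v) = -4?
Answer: -11877229/5274 ≈ -2252.0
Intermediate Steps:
I(v) = 4/3 (I(v) = -⅓*(-4) = 4/3)
F(Y) = -11/18 (F(Y) = -⅚ + (⅙)*(4/3) = -⅚ + 2/9 = -11/18)
S(D) = 2*D² (S(D) = (2*D)*D = 2*D²)
A(V, E) = 5 + E*V (A(V, E) = E*V + 5 = 5 + E*V)
q(m) = (45 + m)/(2*m) (q(m) = (45 + m)/((2*m)) = (45 + m)*(1/(2*m)) = (45 + m)/(2*m))
(q(A(4, S(6))) - 2252) + F(53) = ((45 + (5 + (2*6²)*4))/(2*(5 + (2*6²)*4)) - 2252) - 11/18 = ((45 + (5 + (2*36)*4))/(2*(5 + (2*36)*4)) - 2252) - 11/18 = ((45 + (5 + 72*4))/(2*(5 + 72*4)) - 2252) - 11/18 = ((45 + (5 + 288))/(2*(5 + 288)) - 2252) - 11/18 = ((½)*(45 + 293)/293 - 2252) - 11/18 = ((½)*(1/293)*338 - 2252) - 11/18 = (169/293 - 2252) - 11/18 = -659667/293 - 11/18 = -11877229/5274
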